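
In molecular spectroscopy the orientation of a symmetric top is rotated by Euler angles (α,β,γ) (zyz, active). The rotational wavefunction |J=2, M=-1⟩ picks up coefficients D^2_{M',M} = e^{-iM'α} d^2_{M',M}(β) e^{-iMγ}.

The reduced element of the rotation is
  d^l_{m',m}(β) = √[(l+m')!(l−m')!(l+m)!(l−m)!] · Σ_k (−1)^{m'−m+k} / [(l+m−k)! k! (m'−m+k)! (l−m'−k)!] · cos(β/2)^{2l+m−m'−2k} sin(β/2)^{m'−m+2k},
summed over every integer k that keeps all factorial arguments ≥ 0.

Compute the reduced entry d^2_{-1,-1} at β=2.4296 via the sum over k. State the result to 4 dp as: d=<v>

d^2_{-1,-1}(β=2.4296) via the finite sum:
c=cos(2.429600/2)=0.348524, s=sin(2.429600/2)=0.937300; N=√[1·6·1·6]=6.000000
Admissible k: 0..1 (factorial args all ≥0)
  k=0: (−1)^0·6.0000/(6)·0.3485^4·0.9373^0 = +0.014755
  k=1: (−1)^1·6.0000/(2)·0.3485^2·0.9373^2 = -0.320143
d^2_{-1,-1}(2.4296) = +0.014755 -0.320143 = -0.305389

d=-0.3054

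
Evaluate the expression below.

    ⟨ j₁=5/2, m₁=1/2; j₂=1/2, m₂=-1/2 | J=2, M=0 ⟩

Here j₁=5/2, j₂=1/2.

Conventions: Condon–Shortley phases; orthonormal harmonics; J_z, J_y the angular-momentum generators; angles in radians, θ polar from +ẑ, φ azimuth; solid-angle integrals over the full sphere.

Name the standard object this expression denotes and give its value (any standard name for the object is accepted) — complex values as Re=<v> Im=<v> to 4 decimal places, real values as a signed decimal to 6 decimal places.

Clebsch–Gordan coefficient, +√(1/2) ≈ +0.707107

This is a Clebsch–Gordan (vector-coupling) coefficient.
triangle: 1!×4!×0!/6! = 24/720
(j±m)!: 3!×2!×0!×1!×2!×2! = 48
prefactor² = (2J+1)×Δ×N² = 8
  k=0: +1/(0!×1!×2!×0!×2!×0!) = 1/4
Σ = 1/4  ⇒  CG² = 8×(1/4)² = 1/2
CG = +√(1/2) = +0.707107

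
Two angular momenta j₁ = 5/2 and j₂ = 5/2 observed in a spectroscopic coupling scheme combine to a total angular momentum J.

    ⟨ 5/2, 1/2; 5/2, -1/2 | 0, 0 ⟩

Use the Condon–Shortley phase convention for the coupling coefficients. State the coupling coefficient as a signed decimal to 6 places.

+0.408248  (= +√(1/6))

triangle: 5!×0!×0!/6! = 120/720
(j±m)!: 3!×2!×2!×3!×0!×0! = 144
prefactor² = (2J+1)×Δ×N² = 24
  k=2: +1/(2!×3!×0!×0!×0!×0!) = 1/12
Σ = 1/12  ⇒  CG² = 24×(1/12)² = 1/6
CG = +√(1/6) = +0.408248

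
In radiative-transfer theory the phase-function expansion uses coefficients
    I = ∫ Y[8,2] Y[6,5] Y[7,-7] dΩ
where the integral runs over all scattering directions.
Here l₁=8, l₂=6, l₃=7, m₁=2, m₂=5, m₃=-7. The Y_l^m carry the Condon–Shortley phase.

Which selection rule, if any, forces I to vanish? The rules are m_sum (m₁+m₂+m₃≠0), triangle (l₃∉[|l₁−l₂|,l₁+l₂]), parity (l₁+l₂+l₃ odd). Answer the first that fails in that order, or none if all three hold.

parity

Σmᵢ = 0  ✓
l₃∈[|l₁−l₂|,l₁+l₂]=[2,14], have l₃=7  ✓
Σlᵢ = 21 ⇒ odd  ✗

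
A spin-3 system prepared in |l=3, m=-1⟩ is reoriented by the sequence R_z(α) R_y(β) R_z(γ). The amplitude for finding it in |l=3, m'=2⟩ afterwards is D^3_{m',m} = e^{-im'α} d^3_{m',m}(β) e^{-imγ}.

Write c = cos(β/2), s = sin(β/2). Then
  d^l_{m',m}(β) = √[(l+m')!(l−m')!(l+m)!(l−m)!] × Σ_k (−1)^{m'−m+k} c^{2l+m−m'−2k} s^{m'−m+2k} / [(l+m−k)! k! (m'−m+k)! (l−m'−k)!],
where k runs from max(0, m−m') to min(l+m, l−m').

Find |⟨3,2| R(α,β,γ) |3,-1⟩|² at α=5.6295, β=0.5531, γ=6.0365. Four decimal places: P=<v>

First d^3_{2,-1}(β=0.5531), then the phase factors e^{-i(2)α} and e^{-i(-1)γ}:
c=cos(0.553100/2)=0.962003, s=sin(0.553100/2)=0.273038; N=√[120·1·2·24]=75.894664
k∈{0,1} keeps every argument non-negative
  k=0: (−1)^3·75.8947/(12)·0.9620^3·0.2730^3 = -0.114612
  k=1: (−1)^4·75.8947/(24)·0.9620^1·0.2730^5 = +0.004616
d^3_{2,-1}(0.5531) = -0.114612 +0.004616 = -0.109996
|D^3_{2,-1}|² = |d^3_{2,-1}(β)|² = (-0.109996)² = 0.012099 (the z-rotation phases have unit modulus)

P=0.0121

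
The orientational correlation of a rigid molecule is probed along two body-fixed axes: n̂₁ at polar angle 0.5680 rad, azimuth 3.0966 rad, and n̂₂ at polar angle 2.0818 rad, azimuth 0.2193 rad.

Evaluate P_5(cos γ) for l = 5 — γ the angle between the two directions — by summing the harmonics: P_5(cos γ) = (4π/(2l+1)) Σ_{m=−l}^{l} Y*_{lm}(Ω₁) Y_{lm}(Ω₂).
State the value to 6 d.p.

0.226853

Expand P_5 via completeness: Σ_{m} conj(Y_{5,m}) at Ω₁ times Y_{5,m} at Ω₂ —
  [-5]  conj(Y_{5,-5})(Ω₁) = -0.020382+0.004664i ; Y_{5,-5}(Ω₂) = +0.107029-0.208477i ; Δ = -0.001209+0.004748i
  [-4]  conj(Y_{5,-4})(Ω₁) = +0.101940-0.018547i ; Y_{5,-4}(Ω₂) = -0.265631+0.319498i ; Δ = -0.021153+0.037496i
  [-3]  conj(Y_{5,-3})(Ω₁) = -0.287931+0.039102i ; Y_{5,-3}(Ω₂) = +0.209375-0.161794i ; Δ = -0.053959+0.054773i
  [-2]  conj(Y_{5,-2})(Ω₁) = +0.466048-0.042051i ; Y_{5,-2}(Ω₂) = +0.161272-0.075648i ; Δ = +0.071979-0.042037i
  [-1]  conj(Y_{5,-1})(Ω₁) = -0.284997+0.012831i ; Y_{5,-1}(Ω₂) = -0.312799+0.069718i ; Δ = +0.088252-0.023883i
  [+0]  conj(Y_{5,0})(Ω₁) = -0.288834-0.000000i ; Y_{5,0}(Ω₂) = -0.106482+0.000000i ; Δ = +0.030756+0.000000i
  [+1]  conj(Y_{5,1})(Ω₁) = +0.284997+0.012831i ; Y_{5,1}(Ω₂) = +0.312799+0.069718i ; Δ = +0.088252+0.023883i
  [+2]  conj(Y_{5,2})(Ω₁) = +0.466048+0.042051i ; Y_{5,2}(Ω₂) = +0.161272+0.075648i ; Δ = +0.071979+0.042037i
  [+3]  conj(Y_{5,3})(Ω₁) = +0.287931+0.039102i ; Y_{5,3}(Ω₂) = -0.209375-0.161794i ; Δ = -0.053959-0.054773i
  [+4]  conj(Y_{5,4})(Ω₁) = +0.101940+0.018547i ; Y_{5,4}(Ω₂) = -0.265631-0.319498i ; Δ = -0.021153-0.037496i
  [+5]  conj(Y_{5,5})(Ω₁) = +0.020382+0.004664i ; Y_{5,5}(Ω₂) = -0.107029-0.208477i ; Δ = -0.001209-0.004748i
Accumulated sum +0.198576+0.000000i; after 4π/(2l+1) scaling, +0.226853+0.000000i ⇒ P_5 = 0.226853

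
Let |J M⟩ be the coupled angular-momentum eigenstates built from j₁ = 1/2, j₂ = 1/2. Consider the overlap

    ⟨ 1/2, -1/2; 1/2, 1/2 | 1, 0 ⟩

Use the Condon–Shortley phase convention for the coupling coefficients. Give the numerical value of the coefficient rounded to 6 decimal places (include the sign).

j₁+j₂−J=0  J+j₁−j₂=1  J−j₁+j₂=1  j₁+j₂+J+1=3
(j₁±m₁, j₂±m₂, J±M) = (0,1,1,0,1,1)
P² = 1/2
sum k=0..0:
  [0] +1/1 = 1
S = 1
C² = P²·S² = 1/2 ; C = +0.707107

+√(1/2) = +0.707107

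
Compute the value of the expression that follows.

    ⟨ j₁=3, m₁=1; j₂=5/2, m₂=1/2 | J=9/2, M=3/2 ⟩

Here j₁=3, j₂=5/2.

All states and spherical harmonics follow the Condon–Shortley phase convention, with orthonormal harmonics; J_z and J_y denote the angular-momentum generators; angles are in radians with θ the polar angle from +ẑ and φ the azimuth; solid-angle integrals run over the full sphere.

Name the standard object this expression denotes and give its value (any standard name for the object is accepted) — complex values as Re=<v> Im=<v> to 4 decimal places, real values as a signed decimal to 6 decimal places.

Clebsch–Gordan coefficient, +√(5/231) ≈ +0.147122

This is a Clebsch–Gordan (vector-coupling) coefficient.
j₁+j₂−J=1  J+j₁−j₂=5  J−j₁+j₂=4  j₁+j₂+J+1=11
(j₁±m₁, j₂±m₂, J±M) = (4,2,3,2,6,3)
P² = 138240/77
sum k=0..1:
  [0] +1/72 = 1/72
  [1] −1/96 = -1/96
S = 1/288
C² = P²·S² = 5/231 ; C = +0.147122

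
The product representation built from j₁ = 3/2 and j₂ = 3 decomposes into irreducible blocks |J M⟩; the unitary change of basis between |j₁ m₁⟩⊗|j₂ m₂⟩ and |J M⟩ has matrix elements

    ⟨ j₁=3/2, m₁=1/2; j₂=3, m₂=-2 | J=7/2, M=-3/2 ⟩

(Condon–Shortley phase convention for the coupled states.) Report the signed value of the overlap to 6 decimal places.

triangle: 1!·2!·5!/9! = 240/362880
(j±m)!: 2!·1!·1!·5!·2!·5! = 57600
prefactor² = (2J+1)·Δ·N² = 6400/21
  k=0: +1/(0!·1!·1!·1!·1!·4!) = 1/24
  k=1: −1/(1!·0!·0!·0!·2!·5!) = -1/240
Σ = 3/80  ⇒  CG² = 6400/21·(3/80)² = 3/7
CG = +√(3/7) = +0.654654

+0.654654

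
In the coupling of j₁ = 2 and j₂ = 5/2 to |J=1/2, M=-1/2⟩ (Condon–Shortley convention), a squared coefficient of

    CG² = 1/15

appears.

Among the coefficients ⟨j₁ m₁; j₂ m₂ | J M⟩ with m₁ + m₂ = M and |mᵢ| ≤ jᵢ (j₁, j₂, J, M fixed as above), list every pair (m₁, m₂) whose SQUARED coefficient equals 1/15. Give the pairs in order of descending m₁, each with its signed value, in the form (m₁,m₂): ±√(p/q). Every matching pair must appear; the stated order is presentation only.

Admissible pairs with m₁+m₂ = M = -1/2: (-2,3/2), (-1,1/2), (0,-1/2), (1,-3/2), (2,-5/2)
  (m₁,m₂)=(2,-5/2): CG² = 1/3, CG = +√(1/3)
  (m₁,m₂)=(1,-3/2): CG² = 4/15, CG = −√(4/15)
  (m₁,m₂)=(0,-1/2): CG² = 1/5, CG = +√(1/5)
  (m₁,m₂)=(-1,1/2): CG² = 2/15, CG = −√(2/15)
  (m₁,m₂)=(-2,3/2): CG² = 1/15, CG = +√(1/15)   ← matches the target
Pairs with CG² = 1/15: (-2,3/2): +√(1/15)

(-2,3/2): +√(1/15)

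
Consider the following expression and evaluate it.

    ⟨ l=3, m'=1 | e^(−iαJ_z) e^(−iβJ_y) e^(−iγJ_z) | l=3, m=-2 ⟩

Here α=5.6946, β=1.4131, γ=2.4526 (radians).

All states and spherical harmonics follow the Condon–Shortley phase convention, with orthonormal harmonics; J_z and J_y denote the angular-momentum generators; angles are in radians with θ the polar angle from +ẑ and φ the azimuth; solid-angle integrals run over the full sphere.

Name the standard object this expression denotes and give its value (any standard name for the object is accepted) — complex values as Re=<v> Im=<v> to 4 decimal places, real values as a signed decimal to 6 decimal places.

This is a Wigner D-matrix element — the rotation-matrix element ⟨l m'| R(α,β,γ) |l m⟩ in the angular-momentum basis.
D^3_{1,-2}(5.6946,1.4131,2.4526) = e^{-i·1·5.6946}·d^3_{1,-2}(1.4131)·e^{-i·-2·2.4526}. Compute d first:
c=cos(1.413100/2)=0.760606, s=sin(1.413100/2)=0.649214; N=√[24·2·1·120]=75.894664
k: max(0,(-2)−(1))=0 … min(3+(-2),3−(1))=1
  k=0: (−1)^3·75.8947/(12)·0.7606^3·0.6492^3 = -0.761504
  k=1: (−1)^4·75.8947/(24)·0.7606^1·0.6492^5 = +0.277394
d^3_{1,-2}(1.4131) = -0.761504 +0.277394 = -0.484110
Phases: e^{-i·(1)·5.6946}=+0.831727+0.555185i, e^{-i·(-2)·2.4526}=+0.191619-0.981469i ⇒ D=-0.340945+0.343684i

Wigner D-matrix element, Re=-0.3409 Im=0.3437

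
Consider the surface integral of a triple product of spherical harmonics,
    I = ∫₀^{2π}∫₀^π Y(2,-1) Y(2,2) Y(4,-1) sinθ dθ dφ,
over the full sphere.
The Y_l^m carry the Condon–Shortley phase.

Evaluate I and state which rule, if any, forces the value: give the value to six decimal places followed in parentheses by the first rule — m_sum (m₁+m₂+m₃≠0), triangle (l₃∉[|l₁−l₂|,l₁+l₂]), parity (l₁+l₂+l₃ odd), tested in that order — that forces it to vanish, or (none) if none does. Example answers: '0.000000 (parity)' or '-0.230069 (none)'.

Checks pass: Σm=0; 8 even; l₃=4∈[0,4].
(2·2+1)(2·2+1)(2·4+1) = 225
Δ: 0! 4! 4! / 9! → 1/630
sum: t=0:+1/16 = 1/16
3j²(2 2 4; 0 0 0) = Δ·Π!·Σ² = 2/35  (sign +1)
sum: t=0:+1/144 = 1/144
3j²(2 2 4; -1 2 -1) = Δ·Π!·Σ² = 1/126  (sign -1)
combine: 4πI² = 225·2/35·1/126 = 5/49
take √, sign -1: I = -0.09011188
No selection rule forces the value: the integral is nonzero (none).

-0.090112 (none)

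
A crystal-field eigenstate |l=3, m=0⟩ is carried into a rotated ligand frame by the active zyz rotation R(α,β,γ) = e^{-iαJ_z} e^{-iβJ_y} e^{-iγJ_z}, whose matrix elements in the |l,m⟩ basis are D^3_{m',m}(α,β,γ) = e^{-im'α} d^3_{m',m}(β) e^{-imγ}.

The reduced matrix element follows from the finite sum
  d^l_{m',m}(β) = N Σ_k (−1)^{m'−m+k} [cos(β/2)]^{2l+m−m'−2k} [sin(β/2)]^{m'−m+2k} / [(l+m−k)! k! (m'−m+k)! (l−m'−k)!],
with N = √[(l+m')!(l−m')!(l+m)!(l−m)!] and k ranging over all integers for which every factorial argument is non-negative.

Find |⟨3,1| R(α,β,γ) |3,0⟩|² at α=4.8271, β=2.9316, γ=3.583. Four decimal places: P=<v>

Split into d^3_{1,0}(β=2.9316) × two z-phases.
With c≡cos(β/2)=0.104804 and s≡sin(β/2)=0.994493, N=[24·2·6·6]^{1/2}=41.569219
The bounds max(0,m−m')=0 and min(l+m,l−m')=2 give 3 terms
  k=0: (−1)^1·41.5692/(12)·0.1048^5·0.9945^1 = -0.000044
  k=1: (−1)^2·41.5692/(4)·0.1048^3·0.9945^3 = +0.011766
  k=2: (−1)^3·41.5692/(12)·0.1048^1·0.9945^5 = -0.353163
d^3_{1,0}(2.9316) = -0.000044 +0.011766 -0.353163 = -0.341440
|D^3_{1,0}|² = |d^3_{1,0}(β)|² = (-0.341440)² = 0.116581 (the z-rotation phases have unit modulus)

P=0.1166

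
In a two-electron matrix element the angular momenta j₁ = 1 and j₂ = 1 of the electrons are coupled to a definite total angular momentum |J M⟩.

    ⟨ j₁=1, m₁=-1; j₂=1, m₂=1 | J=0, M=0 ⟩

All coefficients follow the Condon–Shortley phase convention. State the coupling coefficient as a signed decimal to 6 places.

+√(1/3) ≈ +0.577350

triangle: 2!·0!·0!/3! = 2/6
(j±m)!: 0!·2!·2!·0!·0!·0! = 4
prefactor² = (2J+1)·Δ·N² = 4/3
  k=2: +1/(2!·0!·0!·0!·0!·0!) = 1/2
Σ = 1/2  ⇒  CG² = 4/3·(1/2)² = 1/3
CG = +√(1/3) = +0.577350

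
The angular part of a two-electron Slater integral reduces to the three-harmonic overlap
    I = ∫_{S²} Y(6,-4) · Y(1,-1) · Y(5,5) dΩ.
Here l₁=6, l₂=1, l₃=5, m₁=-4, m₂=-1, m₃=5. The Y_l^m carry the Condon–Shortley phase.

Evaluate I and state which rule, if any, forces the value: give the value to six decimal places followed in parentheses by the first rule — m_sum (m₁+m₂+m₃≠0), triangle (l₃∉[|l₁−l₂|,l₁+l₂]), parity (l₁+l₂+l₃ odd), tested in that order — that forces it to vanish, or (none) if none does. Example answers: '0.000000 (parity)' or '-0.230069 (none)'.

0.040859 (none)

Checks pass: Σm=0; 12 even; l₃=5∈[5,7].
(2·6+1)(2·1+1)(2·5+1) = 429
Δ: 2! 10! 0! / 13! → 1/858
sum: t=1:−1/14400 = -1/14400
3j²(6 1 5; 0 0 0) = Δ·Π!·Σ² = 6/143  (sign +1)
sum: t=0:+1/7257600 = 1/7257600
3j²(6 1 5; -4 -1 5) = Δ·Π!·Σ² = 1/858  (sign +1)
combine: 4πI² = 429·6/143·1/858 = 3/143
take √, sign +1: I = 0.04085899
No selection rule forces the value: the integral is nonzero (none).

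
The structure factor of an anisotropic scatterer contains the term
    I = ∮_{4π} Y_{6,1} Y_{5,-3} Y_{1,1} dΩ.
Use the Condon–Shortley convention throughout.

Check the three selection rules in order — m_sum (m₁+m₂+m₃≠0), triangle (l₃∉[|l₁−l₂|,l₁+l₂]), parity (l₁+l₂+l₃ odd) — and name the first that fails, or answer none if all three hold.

m_sum

Σmᵢ = -1  ✗
l₃∈[|l₁−l₂|,l₁+l₂]=[1,11], have l₃=1
Σlᵢ = 12 ⇒ even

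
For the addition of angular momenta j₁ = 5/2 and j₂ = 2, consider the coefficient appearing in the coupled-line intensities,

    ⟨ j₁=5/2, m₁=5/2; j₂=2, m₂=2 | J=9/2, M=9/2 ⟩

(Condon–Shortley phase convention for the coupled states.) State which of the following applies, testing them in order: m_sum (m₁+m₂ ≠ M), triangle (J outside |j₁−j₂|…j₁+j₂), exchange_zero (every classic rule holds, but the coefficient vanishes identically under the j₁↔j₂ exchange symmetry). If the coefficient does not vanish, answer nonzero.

m-sum: m₁+m₂ = 5/2+2 = 9/2, M = 9/2  ✓
triangle: |j₁−j₂| = 1/2 ≤ J = 9/2 ≤ j₁+j₂ = 9/2  ✓
exchange: j₁≠j₂ or m₁≠m₂ — the exchange symmetry imposes no constraint here
value check: CG = +1 = +1.000000 ≠ 0

nonzero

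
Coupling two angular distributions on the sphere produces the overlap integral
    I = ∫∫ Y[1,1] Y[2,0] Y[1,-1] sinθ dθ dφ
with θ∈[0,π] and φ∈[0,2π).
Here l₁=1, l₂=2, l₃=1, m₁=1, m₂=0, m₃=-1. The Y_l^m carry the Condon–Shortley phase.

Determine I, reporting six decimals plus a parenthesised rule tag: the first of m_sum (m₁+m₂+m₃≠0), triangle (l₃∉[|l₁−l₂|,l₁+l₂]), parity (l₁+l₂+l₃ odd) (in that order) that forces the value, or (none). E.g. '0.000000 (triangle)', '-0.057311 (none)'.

0.126157 (none)

Rules hold: Σm=0, L=4 even, 1≤1≤3.
N = 3·5·3 = 45
Δ = 2!·0!·2!/5! = 1/30
Racah Σ t=1..1: t=1:−1/1 = -1/1
⇒ 3j(1 2 1; 0 0 0)² = 2/15, sgn +1
Racah Σ t=0..0: t=0:+1/4 = 1/4
⇒ 3j(1 2 1; 1 0 -1)² = 1/30, sgn +1
4πI² = N·(3j₀)²·(3jₘ)² = 1/5
I = +1·√(0.2/4π) = 0.12615663
No selection rule forces the value: the integral is nonzero (none).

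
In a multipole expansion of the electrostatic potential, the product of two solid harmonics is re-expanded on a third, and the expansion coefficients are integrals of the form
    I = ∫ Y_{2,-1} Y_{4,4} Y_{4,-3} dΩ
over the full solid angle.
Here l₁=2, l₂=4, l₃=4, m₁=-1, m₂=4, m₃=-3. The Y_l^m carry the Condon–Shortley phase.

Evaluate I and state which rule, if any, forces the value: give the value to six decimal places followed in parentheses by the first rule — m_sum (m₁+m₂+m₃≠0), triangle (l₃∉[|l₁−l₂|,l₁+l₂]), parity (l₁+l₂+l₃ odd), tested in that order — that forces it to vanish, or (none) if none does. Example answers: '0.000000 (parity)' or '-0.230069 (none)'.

0.198645 (none)

m-sum 0 ✓  L=10 even ✓  2≤4≤6 ✓
Π(2lᵢ+1) = 5×9×9 = 405
triangle coeff Δ(2,4,4) = 1/13860
Σ_t [0,2]: t=0:+1/192 t=1:−1/36 t=2:+1/192 = -5/288
(3j)²=20/693 [(2 4 4; 0 0 0)], sign=-1
Σ_t [2,2]: t=2:+1/1440 = 1/1440
(3j)²=7/165 [(2 4 4; -1 4 -3)], sign=-1
⇒ 4πI² = 60/121
I = (+1)√(60/121/(4π)) = 0.19864517
No selection rule forces the value: the integral is nonzero (none).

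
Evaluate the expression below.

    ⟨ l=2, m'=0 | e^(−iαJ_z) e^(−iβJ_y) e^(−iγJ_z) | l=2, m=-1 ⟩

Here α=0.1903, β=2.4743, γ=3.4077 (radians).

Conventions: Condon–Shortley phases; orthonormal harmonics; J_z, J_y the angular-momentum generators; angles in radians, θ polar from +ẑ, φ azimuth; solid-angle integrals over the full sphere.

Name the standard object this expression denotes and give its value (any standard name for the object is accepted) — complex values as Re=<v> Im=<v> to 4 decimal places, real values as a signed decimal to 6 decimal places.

Wigner D-matrix element, Re=-0.5744 Im=-0.1566

This is a Wigner D-matrix element — the rotation-matrix element ⟨l m'| R(α,β,γ) |l m⟩ in the angular-momentum basis.
Split into d^2_{0,-1}(β=2.4743) × two z-phases.
With c≡cos(β/2)=0.327490 and s≡sin(β/2)=0.944854, N=[2·2·1·6]^{1/2}=4.898979
k: max(0,(-1)−(0))=0 … min(2+(-1),2−(0))=1
  k=0: (−1)^1·4.8990/(2)·0.3275^3·0.9449^1 = -0.081290
  k=1: (−1)^2·4.8990/(2)·0.3275^1·0.9449^3 = +0.676658
d^2_{0,-1}(2.4743) = -0.081290 +0.676658 = +0.595368
Attach z-rotation phases: D = e^{-i(0)(0.1903)}·(+0.595368)·e^{-i(-1)(3.4077)} = -0.574412-0.156569i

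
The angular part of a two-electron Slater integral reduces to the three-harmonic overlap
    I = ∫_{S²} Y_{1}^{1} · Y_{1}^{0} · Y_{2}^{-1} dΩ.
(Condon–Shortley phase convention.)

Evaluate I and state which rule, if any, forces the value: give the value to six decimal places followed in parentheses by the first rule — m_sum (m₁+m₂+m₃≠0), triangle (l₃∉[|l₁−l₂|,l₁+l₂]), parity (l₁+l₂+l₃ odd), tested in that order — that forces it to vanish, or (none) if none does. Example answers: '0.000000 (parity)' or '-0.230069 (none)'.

-0.218510 (none)

m-sum 0 ✓  L=4 even ✓  0≤2≤2 ✓
Π(2lᵢ+1) = 3×3×5 = 45
triangle coeff Δ(1,1,2) = 1/30
Σ_t [0,0]: t=0:+1/1 = 1/1
(3j)²=2/15 [(1 1 2; 0 0 0)], sign=+1
Σ_t [0,0]: t=0:+1/2 = 1/2
(3j)²=1/10 [(1 1 2; 1 0 -1)], sign=-1
⇒ 4πI² = 3/5
I = (-1)√(3/5/(4π)) = -0.21850969
No selection rule forces the value: the integral is nonzero (none).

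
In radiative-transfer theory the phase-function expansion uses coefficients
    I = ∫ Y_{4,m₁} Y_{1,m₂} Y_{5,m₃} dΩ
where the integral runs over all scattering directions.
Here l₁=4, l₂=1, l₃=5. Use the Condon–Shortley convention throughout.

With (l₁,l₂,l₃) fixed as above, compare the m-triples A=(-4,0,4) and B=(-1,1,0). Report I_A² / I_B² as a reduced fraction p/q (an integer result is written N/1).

Same 4,1,5: normalisation and zero-m 3j drop out of the ratio.
A: Δ: 0! 8! 2! / 11! → 1/495; sum: t=0:+1/40320 = 1/40320; 3j²(4 1 5; -4 0 4) = Δ·Π!·Σ² = 1/55  (sign -1)
B: Δ: 0! 8! 2! / 11! → 1/495; sum: t=0:+1/1440 = 1/1440; 3j²(4 1 5; -1 1 0) = Δ·Π!·Σ² = 2/99  (sign -1)
I_A²/I_B² = (1/55)/(2/99) = 9/10

9/10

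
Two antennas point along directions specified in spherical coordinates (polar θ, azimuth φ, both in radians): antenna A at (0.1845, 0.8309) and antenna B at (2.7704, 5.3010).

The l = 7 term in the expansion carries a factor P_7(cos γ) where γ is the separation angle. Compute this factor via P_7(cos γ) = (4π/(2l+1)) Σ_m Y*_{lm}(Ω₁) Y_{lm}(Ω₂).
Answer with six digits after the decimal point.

0.180051

Term-by-term m-sum for l=7 (normalisation 4π/15 = 0.837758):
  term(m=-7) = (0.000000, 0.000000)   from Y*(Ω₁)=(0.000003, -0.000002), Y(Ω₂)=(0.000343, 0.000231)
  term(m=-6) = (0.000000, 0.000000)   from Y*(Ω₁)=(0.000019, -0.000068), Y(Ω₂)=(-0.003673, 0.001510)
  term(m=-5) = (-0.000020, 0.000007)   from Y*(Ω₁)=(-0.000467, -0.000748), Y(Ω₂)=(0.004676, -0.023241)
  term(m=-4) = (-0.000434, -0.000632)   from Y*(Ω₁)=(-0.007685, -0.001414), Y(Ω₂)=(0.069272, 0.069514)
  term(m=-3) = (0.009334, -0.010497)   from Y*(Ω₁)=(-0.039598, 0.030034), Y(Ω₂)=(-0.277274, 0.054775)
  term(m=-2) = (0.101393, 0.053378)   from Y*(Ω₁)=(-0.019870, 0.217738), Y(Ω₂)=(0.200978, -0.484005)
  term(m=-1) = (-0.065237, 0.263963)   from Y*(Ω₁)=(0.397719, 0.435666), Y(Ω₂)=(0.255913, 0.383364)
  term(m=+0) = (0.124846, 0.000000)   from Y*(Ω₁)=(0.630095, -0.000000), Y(Ω₂)=(0.198139, 0.000000)
  term(m=+1) = (-0.065237, -0.263963)   from Y*(Ω₁)=(-0.397719, 0.435666), Y(Ω₂)=(-0.255913, 0.383364)
  term(m=+2) = (0.101393, -0.053378)   from Y*(Ω₁)=(-0.019870, -0.217738), Y(Ω₂)=(0.200978, 0.484005)
  term(m=+3) = (0.009334, 0.010497)   from Y*(Ω₁)=(0.039598, 0.030034), Y(Ω₂)=(0.277274, 0.054775)
  term(m=+4) = (-0.000434, 0.000632)   from Y*(Ω₁)=(-0.007685, 0.001414), Y(Ω₂)=(0.069272, -0.069514)
  term(m=+5) = (-0.000020, -0.000007)   from Y*(Ω₁)=(0.000467, -0.000748), Y(Ω₂)=(-0.004676, -0.023241)
  term(m=+6) = (0.000000, -0.000000)   from Y*(Ω₁)=(0.000019, 0.000068), Y(Ω₂)=(-0.003673, -0.001510)
  term(m=+7) = (0.000000, -0.000000)   from Y*(Ω₁)=(-0.000003, -0.000002), Y(Ω₂)=(-0.000343, 0.000231)
Total Σ_m = (0.214920, 0.000000). Multiply by 0.837758: (0.180051, 0.000000). P_7(cos γ) = 0.180051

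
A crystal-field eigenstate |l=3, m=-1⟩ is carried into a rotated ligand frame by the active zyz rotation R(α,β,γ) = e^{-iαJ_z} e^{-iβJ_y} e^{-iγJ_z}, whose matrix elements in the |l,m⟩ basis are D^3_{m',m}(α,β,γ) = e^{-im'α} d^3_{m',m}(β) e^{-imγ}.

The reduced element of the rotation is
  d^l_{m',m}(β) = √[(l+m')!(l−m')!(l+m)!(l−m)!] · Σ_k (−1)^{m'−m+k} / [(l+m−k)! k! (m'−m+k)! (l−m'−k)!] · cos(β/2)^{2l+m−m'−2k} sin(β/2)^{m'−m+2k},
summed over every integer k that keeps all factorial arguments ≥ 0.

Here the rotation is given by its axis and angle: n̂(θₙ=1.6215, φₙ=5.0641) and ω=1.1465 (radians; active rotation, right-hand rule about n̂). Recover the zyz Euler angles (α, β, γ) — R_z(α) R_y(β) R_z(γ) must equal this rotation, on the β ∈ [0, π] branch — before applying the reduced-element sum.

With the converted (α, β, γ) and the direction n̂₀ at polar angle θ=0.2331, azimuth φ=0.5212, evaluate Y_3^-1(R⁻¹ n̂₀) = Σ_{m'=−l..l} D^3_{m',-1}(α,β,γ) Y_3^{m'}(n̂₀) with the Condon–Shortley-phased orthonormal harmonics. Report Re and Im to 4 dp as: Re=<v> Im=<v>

Axis–angle → zyz. n̂ = (sinθₙcosφₙ, sinθₙsinφₙ, cosθₙ) = (+0.344062, -0.937578, -0.050682), ω = 1.1465.
R = I cosω + sinω [n̂]ₓ + (1−cosω) n̂n̂ᵀ gives
  R = [+0.481324, -0.143595, -0.864701; -0.235971, +0.928844, -0.285597; +0.844183, +0.341509, +0.413191]
β = atan2(√(R₁₃²+R₂₃²), R₃₃) = 1.144841; α = atan2(R₂₃, R₁₃) mod 2π = 3.460597; γ = atan2(R₃₂, −R₃₁) mod 2π = 2.757175
Need the full column D^3_{m',-1} for m'=−3..3 at α=3.4606, β=1.1448, γ=2.7572.
cos(β/2)=0.840592, sin(β/2)=0.541668
d^3_{-3,-1}: single k=2 term ⇒ +0.567354;  D = +0.476860+0.307401i
d^3_{-2,-1}: k∈[1..2] ⇒ +0.718887 -0.597017 = +0.121870;  D = -0.117972-0.030575i
d^3_{-1,-1}: k∈[0..2] ⇒ +0.352787 -1.171921 +0.364969 = -0.454166;  D = -0.453194+0.029687i
d^3_{0,-1}: k∈[0..2] ⇒ -0.787501 +0.980999 -0.135782 = +0.057715;  D = -0.053503+0.021644i
d^3_{1,-1}: k∈[0..2] ⇒ +0.878941 -0.486625 +0.025258 = +0.417574;  D = +0.318456-0.270100i
d^3_{2,-1}: k∈[0..1] ⇒ -0.597017 +0.123952 = -0.473065;  D = +0.246607-0.403702i
d^3_{3,-1}: single k=0 term ⇒ +0.235586;  D = +0.053563-0.229417i
Y_3^{m'}(θ=0.2331,φ=0.5212) and Σ D·Y over m':
  (+0.4769+0.3074i)·(+0.0000-0.0051i)  (-0.1180-0.0306i)·(+0.0267-0.0458i)  (-0.4532+0.0297i)·(+0.2417-0.1388i)  (-0.0535+0.0216i)·(+0.6293+0.0000i)  (+0.3185-0.2701i)·(-0.2417-0.1388i)  (+0.2466-0.4037i)·(+0.0267+0.0458i)  (+0.0536-0.2294i)·(-0.0000-0.0051i)
Y_3^-1(R⁻¹ n̂) = -0.232577+0.107155i

Re=-0.2326 Im=0.1072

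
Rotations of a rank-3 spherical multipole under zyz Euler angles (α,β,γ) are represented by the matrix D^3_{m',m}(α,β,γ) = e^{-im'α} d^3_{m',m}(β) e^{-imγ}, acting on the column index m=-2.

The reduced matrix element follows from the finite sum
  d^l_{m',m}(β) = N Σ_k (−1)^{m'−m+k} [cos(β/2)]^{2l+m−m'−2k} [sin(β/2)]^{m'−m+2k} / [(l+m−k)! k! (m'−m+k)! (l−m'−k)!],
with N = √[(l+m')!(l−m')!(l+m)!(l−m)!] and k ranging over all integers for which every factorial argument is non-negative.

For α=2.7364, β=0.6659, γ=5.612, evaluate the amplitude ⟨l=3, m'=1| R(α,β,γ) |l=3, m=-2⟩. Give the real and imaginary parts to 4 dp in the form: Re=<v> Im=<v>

Re=0.1038 Im=-0.1412

Split into d^3_{1,-2}(β=0.6659) × two z-phases.
Half-angle: c=0.945082, s=0.326832. N=√(24·2·1·120)=75.894664
Admissible k: 0..1 (factorial args all ≥0)
  k=0: (−1)^3·75.8947/(12)·0.9451^3·0.3268^3 = -0.186386
  k=1: (−1)^4·75.8947/(24)·0.9451^1·0.3268^5 = +0.011145
d^3_{1,-2}(0.6659) = -0.186386 +0.011145 = -0.175241
Attach z-rotation phases: D = e^{-i(1)(2.7364)}·(-0.175241)·e^{-i(-2)(5.6120)} = +0.103754-0.141225i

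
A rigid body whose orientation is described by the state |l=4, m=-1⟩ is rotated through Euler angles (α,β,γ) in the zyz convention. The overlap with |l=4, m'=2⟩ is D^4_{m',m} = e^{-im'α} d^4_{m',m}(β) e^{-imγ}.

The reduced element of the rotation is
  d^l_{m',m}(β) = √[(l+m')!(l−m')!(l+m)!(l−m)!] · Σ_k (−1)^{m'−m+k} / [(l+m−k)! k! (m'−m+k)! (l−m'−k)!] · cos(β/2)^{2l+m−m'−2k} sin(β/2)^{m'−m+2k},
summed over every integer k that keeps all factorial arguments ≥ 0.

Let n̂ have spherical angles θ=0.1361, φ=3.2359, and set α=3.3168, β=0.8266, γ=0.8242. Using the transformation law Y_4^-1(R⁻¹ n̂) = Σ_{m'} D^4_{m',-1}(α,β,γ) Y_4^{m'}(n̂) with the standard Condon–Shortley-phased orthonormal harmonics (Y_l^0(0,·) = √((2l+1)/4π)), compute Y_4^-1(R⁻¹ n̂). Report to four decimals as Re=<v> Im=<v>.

Need the full column D^4_{m',-1} for m'=−4..4 at α=3.3168, β=0.8266, γ=0.8242.
cos(β/2)=0.915800, sin(β/2)=0.401634
d^4_{-4,-1}: single k=3 term ⇒ +0.312312;  D = +0.014289+0.311985i
d^4_{-3,-1}: k∈[2..3] ⇒ +0.755328 -0.242127 = +0.513201;  D = -0.112484-0.500722i
d^4_{-2,-1}: k∈[1..3] ⇒ +0.920603 -0.885321 +0.113519 = +0.148801;  D = +0.057422+0.137275i
d^4_{-1,-1}: k∈[0..3] ⇒ +0.494774 -1.427435 +0.549092 -0.035203 = -0.418773;  D = +0.226473+0.352251i
d^4_{0,-1}: k∈[0..3] ⇒ -0.970400 +1.119852 -0.215387 +0.006904 = -0.059031;  D = -0.040090-0.043329i
d^4_{1,-1}: k∈[0..3] ⇒ +0.951624 -0.549092 +0.052805 -0.000677 = +0.454660;  D = -0.362224-0.274789i
d^4_{2,-1}: k∈[0..2] ⇒ -0.590214 +0.170278 -0.006550 = -0.426486;  D = -0.379507-0.194588i
d^4_{3,-1}: k∈[0..1] ⇒ +0.242127 -0.027942 = +0.214185;  D = -0.204709-0.063005i
d^4_{4,-1}: single k=0 term ⇒ -0.060069;  D = -0.059612-0.007392i
Y_4^{m'}(θ=0.1361,φ=3.2359) and Σ D·Y over m':
  (+0.0143+0.3120i)·(+0.0001-0.0001i)  (-0.1125-0.5007i)·(-0.0030+0.0009i)  (+0.0574+0.1373i)·(+0.0355-0.0068i)  (+0.2265+0.3523i)·(-0.2451+0.0232i)  (-0.0401-0.0433i)·(+0.7696+0.0000i)  (-0.3622-0.2748i)·(+0.2451+0.0232i)  (-0.3795-0.1946i)·(+0.0355+0.0068i)  (-0.2047-0.0630i)·(+0.0030+0.0009i)  (-0.0596-0.0074i)·(+0.0001+0.0001i)
Y_4^-1(R⁻¹ n̂) = -0.185900-0.194108i

Re=-0.1859 Im=-0.1941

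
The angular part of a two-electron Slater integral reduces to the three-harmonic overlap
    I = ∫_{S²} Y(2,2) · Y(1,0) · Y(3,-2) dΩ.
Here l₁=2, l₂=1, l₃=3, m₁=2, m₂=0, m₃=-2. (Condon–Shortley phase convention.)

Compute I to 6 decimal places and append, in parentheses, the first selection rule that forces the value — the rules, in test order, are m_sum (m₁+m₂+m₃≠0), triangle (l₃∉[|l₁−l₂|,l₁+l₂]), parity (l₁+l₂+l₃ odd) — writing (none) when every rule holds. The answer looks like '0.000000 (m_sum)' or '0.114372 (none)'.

0.184674 (none)

Checks pass: Σm=0; 6 even; l₃=3∈[1,3].
(2·2+1)(2·1+1)(2·3+1) = 105
Δ: 0! 4! 2! / 7! → 1/105
sum: t=0:+1/4 = 1/4
3j²(2 1 3; 0 0 0) = Δ·Π!·Σ² = 3/35  (sign -1)
sum: t=0:+1/24 = 1/24
3j²(2 1 3; 2 0 -2) = Δ·Π!·Σ² = 1/21  (sign -1)
combine: 4πI² = 105·3/35·1/21 = 3/7
take √, sign +1: I = 0.18467439
No selection rule forces the value: the integral is nonzero (none).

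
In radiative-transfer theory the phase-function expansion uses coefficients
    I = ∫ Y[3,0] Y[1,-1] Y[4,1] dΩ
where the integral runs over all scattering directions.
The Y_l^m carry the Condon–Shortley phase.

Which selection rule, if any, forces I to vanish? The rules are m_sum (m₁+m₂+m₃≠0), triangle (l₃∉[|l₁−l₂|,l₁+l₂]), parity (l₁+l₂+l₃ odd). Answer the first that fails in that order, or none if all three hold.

none

azimuthal sum: 0 − 1 + 1 = 0  ✓
2 ≤ 4 ≤ 4 (triangle on l)  ✓
L = 3 + 1 + 4 = 8 (even)  ✓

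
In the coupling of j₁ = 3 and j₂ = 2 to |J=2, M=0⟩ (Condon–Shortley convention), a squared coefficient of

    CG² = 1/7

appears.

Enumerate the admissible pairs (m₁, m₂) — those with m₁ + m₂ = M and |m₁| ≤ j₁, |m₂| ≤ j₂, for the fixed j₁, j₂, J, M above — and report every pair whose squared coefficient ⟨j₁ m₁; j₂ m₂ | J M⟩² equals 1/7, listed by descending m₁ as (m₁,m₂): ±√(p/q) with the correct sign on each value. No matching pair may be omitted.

(1,-1): −√(1/7); (-1,1): +√(1/7)

Admissible pairs with m₁+m₂ = M = 0: (-2,2), (-1,1), (0,0), (1,-1), (2,-2)
  (m₁,m₂)=(2,-2): CG² = 5/14, CG = +√(5/14)
  (m₁,m₂)=(1,-1): CG² = 1/7, CG = −√(1/7)   ← matches the target
  (m₁,m₂)=(0,0): CG² = 0/1, CG = 0
  (m₁,m₂)=(-1,1): CG² = 1/7, CG = +√(1/7)   ← matches the target
  (m₁,m₂)=(-2,2): CG² = 5/14, CG = −√(5/14)
Pairs with CG² = 1/7: (1,-1): −√(1/7); (-1,1): +√(1/7)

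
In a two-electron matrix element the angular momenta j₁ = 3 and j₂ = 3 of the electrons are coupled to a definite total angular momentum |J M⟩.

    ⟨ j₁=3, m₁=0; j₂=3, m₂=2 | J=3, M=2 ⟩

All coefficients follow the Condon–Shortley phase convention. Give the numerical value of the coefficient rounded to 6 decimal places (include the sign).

+√(1/6) = +0.408248

j₁+j₂−J=3  J+j₁−j₂=3  J−j₁+j₂=3  j₁+j₂+J+1=10
(j₁±m₁, j₂±m₂, J±M) = (3,3,5,1,5,1)
P² = 216
sum k=2..3:
  [2] +1/24 = 1/24
  [3] −1/72 = -1/72
S = 1/36
C² = P²·S² = 1/6 ; C = +0.408248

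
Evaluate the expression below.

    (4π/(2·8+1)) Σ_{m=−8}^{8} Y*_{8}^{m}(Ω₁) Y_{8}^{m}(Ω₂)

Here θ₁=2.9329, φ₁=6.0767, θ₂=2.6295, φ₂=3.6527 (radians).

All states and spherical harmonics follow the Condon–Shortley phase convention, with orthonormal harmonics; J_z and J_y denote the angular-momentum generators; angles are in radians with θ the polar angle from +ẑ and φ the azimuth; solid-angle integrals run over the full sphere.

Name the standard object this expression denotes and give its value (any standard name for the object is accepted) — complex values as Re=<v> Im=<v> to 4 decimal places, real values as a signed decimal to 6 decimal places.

Legendre polynomial (addition theorem), +0.095485

This sum is the spherical-harmonic addition theorem: it equals the Legendre polynomial P_l(cos γ) of the angle γ between the two directions.
Addition theorem: P_8(cos γ) = (4π/17) Σ_m Y*_{lm}(Ω₁) Y_{lm}(Ω₂), m = −8…8:
  m=-8: Y*=-0.00000 - 0.00000j  Y=-0.00100 + 0.00139j  product 0.00000 + 0.00000j
  m=-7: Y*=-0.00000 + 0.00003j  Y=-0.01105 + 0.00515j  product -0.00000 - 0.00000j
  m=-6: Y*=0.00013 - 0.00038j  Y=-0.05403 - 0.00406j  product -0.00001 + 0.00002j
  m=-5: Y*=-0.00177 + 0.00296j  Y=-0.14010 - 0.09301j  product 0.00052 - 0.00025j
  m=-4: Y*=0.01506 - 0.01634j  Y=-0.16702 - 0.32587j  product -0.00784 - 0.00218j
  m=-3: Y*=-0.08563 + 0.06106j  Y=0.01934 - 0.51589j  product 0.02985 + 0.04536j
  m=-2: Y*=0.31653 - 0.13870j  Y=0.17165 - 0.28086j  product 0.01538 - 0.11271j
  m=-1: Y*=-0.66365 + 0.13901j  Y=-0.19304 + 0.10826j  product 0.11306 - 0.09868j
  m=+0: Y*=0.41390 + 0.00000j  Y=-0.41736 + 0.00000j  product -0.17275 + 0.00000j
  m=+1: Y*=0.66365 + 0.13901j  Y=0.19304 + 0.10826j  product 0.11306 + 0.09868j
  m=+2: Y*=0.31653 + 0.13870j  Y=0.17165 + 0.28086j  product 0.01538 + 0.11271j
  m=+3: Y*=0.08563 + 0.06106j  Y=-0.01934 - 0.51589j  product 0.02985 - 0.04536j
  m=+4: Y*=0.01506 + 0.01634j  Y=-0.16702 + 0.32587j  product -0.00784 + 0.00218j
  m=+5: Y*=0.00177 + 0.00296j  Y=0.14010 - 0.09301j  product 0.00052 + 0.00025j
  m=+6: Y*=0.00013 + 0.00038j  Y=-0.05403 + 0.00406j  product -0.00001 - 0.00002j
  m=+7: Y*=0.00000 + 0.00003j  Y=0.01105 + 0.00515j  product -0.00000 + 0.00000j
  m=+8: Y*=-0.00000 + 0.00000j  Y=-0.00100 - 0.00139j  product 0.00000 - 0.00000j
Total Σ_m = 0.12917 - 0.00000j. Multiply by 0.739198: 0.09549 - 0.00000j. P_8(cos γ) = 0.095485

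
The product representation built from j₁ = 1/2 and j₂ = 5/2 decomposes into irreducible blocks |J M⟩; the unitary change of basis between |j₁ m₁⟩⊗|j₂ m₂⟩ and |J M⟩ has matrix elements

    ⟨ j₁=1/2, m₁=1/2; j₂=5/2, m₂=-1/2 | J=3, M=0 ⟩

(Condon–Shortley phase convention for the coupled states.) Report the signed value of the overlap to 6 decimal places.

√[7·0!1!5!/7! · 1!0!2!3!3!3!] = √(72)
  +(−1)^0/∏(0,0,0,2,1,3)! = 1/12  (running 1/12)
⟨..|..⟩ = √(72)·(1/12) = +0.707107

+0.707107  (= +√(1/2))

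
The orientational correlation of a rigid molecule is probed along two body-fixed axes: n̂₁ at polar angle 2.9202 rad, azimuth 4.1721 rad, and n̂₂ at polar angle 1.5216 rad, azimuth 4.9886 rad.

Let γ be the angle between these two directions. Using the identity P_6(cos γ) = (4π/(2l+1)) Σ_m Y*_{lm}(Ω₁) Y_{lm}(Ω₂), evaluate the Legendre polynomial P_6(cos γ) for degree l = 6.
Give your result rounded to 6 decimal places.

Term-by-term m-sum for l=6 (normalisation 4π/13 = 0.966644):
  m=-6: Y*=(0.000054, -0.000005)  Y=(0.041418, 0.477796)  product (0.000005, 0.000026)
  m=-5: Y*=(0.000355, -0.000754)  Y=(0.080330, 0.015427)  product (0.000040, -0.000055)
  m=-4: Y*=(-0.004373, -0.006526)  Y=(-0.155275, 0.308768)  product (0.002694, -0.000337)
  m=-3: Y*=(-0.050199, 0.002516)  Y=(0.069943, 0.064143)  product (-0.003672, -0.003044)
  m=-2: Y*=(-0.101759, 0.190678)  Y=(-0.264593, 0.163107)  product (-0.004176, -0.067050)
  m=-1: Y*=(0.287861, 0.479911)  Y=(0.027192, 0.095931)  product (-0.038211, 0.040665)
  m=+0: Y*=(0.556369, -0.000000)  Y=(-0.301821, 0.000000)  product (-0.167924, 0.000000)
  m=+1: Y*=(-0.287861, 0.479911)  Y=(-0.027192, 0.095931)  product (-0.038211, -0.040665)
  m=+2: Y*=(-0.101759, -0.190678)  Y=(-0.264593, -0.163107)  product (-0.004176, 0.067050)
  m=+3: Y*=(0.050199, 0.002516)  Y=(-0.069943, 0.064143)  product (-0.003672, 0.003044)
  m=+4: Y*=(-0.004373, 0.006526)  Y=(-0.155275, -0.308768)  product (0.002694, 0.000337)
  m=+5: Y*=(-0.000355, -0.000754)  Y=(-0.080330, 0.015427)  product (0.000040, 0.000055)
  m=+6: Y*=(0.000054, 0.000005)  Y=(0.041418, -0.477796)  product (0.000005, -0.000026)
Total Σ_m = (-0.254565, 0.000000). Multiply by 0.966644: (-0.246074, 0.000000). P_6(cos γ) = -0.246074

-0.246074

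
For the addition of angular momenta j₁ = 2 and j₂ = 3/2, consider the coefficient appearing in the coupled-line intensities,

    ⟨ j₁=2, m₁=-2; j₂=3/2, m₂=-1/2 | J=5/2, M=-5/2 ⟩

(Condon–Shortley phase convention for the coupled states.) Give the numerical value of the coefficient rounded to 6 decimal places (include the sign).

−√(4/7) = -0.755929

triangle: 1!·3!·2!/7! = 12/5040
(j±m)!: 0!·4!·1!·2!·0!·5! = 5760
prefactor² = (2J+1)·Δ·N² = 576/7
  k=1: −1/(1!·0!·3!·0!·0!·2!) = -1/12
Σ = -1/12  ⇒  CG² = 576/7·(-1/12)² = 4/7
CG = −√(4/7) = -0.755929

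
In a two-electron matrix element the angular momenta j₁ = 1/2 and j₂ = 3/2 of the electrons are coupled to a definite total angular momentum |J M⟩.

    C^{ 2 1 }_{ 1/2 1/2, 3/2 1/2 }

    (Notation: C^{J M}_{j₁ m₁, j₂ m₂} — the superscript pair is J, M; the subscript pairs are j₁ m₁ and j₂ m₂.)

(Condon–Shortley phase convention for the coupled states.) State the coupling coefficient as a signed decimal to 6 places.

+√(3/4) = +0.866025

j₁+j₂−J=0  J+j₁−j₂=1  J−j₁+j₂=3  j₁+j₂+J+1=5
(j₁±m₁, j₂±m₂, J±M) = (1,0,2,1,3,1)
P² = 3
sum k=0..0:
  [0] +1/2 = 1/2
S = 1/2
C² = P²·S² = 3/4 ; C = +0.866025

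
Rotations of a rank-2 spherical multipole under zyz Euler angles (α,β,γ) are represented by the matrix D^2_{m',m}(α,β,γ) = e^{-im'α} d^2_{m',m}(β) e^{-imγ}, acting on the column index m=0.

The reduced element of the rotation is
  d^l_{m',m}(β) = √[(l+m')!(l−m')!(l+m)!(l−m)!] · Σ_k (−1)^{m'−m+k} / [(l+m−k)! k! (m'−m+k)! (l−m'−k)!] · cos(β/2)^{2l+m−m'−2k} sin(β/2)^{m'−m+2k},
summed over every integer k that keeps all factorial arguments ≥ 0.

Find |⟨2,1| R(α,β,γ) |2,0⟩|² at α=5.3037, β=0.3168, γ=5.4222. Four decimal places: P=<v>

First d^2_{1,0}(β=0.3168), then the phase factors e^{-i(1)α} and e^{-i(0)γ}:
With c≡cos(β/2)=0.987481 and s≡sin(β/2)=0.157738, N=[6·1·2·2]^{1/2}=4.898979
The bounds max(0,m−m')=0 and min(l+m,l−m')=1 give 2 terms
  k=0: (−1)^1·4.8990/(2)·0.9875^3·0.1577^1 = -0.372048
  k=1: (−1)^2·4.8990/(2)·0.9875^1·0.1577^3 = +0.009493
d^2_{1,0}(0.3168) = -0.372048 +0.009493 = -0.362555
|D^2_{1,0}|² = |d^2_{1,0}(β)|² = (-0.362555)² = 0.131446 (the z-rotation phases have unit modulus)

P=0.1314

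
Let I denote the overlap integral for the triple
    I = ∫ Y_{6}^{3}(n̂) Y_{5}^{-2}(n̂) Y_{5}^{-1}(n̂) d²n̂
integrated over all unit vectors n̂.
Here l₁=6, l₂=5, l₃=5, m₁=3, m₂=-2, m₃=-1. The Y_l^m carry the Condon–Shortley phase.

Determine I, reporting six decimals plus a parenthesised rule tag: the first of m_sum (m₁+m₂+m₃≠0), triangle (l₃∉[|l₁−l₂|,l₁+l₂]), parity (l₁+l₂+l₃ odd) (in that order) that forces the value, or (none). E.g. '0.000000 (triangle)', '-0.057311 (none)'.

m-sum 0 ✓  L=16 even ✓  1≤5≤11 ✓
Π(2lᵢ+1) = 13×11×11 = 1573
triangle coeff Δ(6,5,5) = 1/28588560
Σ_t [1,5]: t=1:−1/345600 t=2:+1/13824 t=3:−1/5184 t=4:+1/13824 t=5:−1/345600 = -7/129600
(3j)²=80/7293 [(6 5 5; 0 0 0)], sign=+1
Σ_t [0,3]: t=0:+1/155520 t=1:−1/23040 t=2:+1/34560 t=3:−1/622080 = -1/103680
(3j)²=9/2431 [(6 5 5; 3 -2 -1)], sign=-1
⇒ 4πI² = 240/3757
I = (-1)√(240/3757/(4π)) = -0.07129845
No selection rule forces the value: the integral is nonzero (none).

-0.071298 (none)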